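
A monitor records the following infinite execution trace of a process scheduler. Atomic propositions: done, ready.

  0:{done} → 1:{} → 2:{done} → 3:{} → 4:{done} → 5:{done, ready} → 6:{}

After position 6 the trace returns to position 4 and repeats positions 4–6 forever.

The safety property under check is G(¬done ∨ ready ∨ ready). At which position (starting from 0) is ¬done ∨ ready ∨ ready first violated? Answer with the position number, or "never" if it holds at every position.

0

At position 0 the labels are {done}, so ¬done ∨ ready ∨ ready is false there. This is the first violation.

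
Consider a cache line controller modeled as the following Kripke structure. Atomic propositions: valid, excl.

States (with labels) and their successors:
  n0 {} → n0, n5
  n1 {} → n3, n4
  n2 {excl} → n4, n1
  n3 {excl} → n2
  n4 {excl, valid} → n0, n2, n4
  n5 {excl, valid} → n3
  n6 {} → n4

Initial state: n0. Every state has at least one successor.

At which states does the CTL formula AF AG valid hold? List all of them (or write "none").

States satisfying AG valid: ∅.
States satisfying AF AG valid: ∅.

none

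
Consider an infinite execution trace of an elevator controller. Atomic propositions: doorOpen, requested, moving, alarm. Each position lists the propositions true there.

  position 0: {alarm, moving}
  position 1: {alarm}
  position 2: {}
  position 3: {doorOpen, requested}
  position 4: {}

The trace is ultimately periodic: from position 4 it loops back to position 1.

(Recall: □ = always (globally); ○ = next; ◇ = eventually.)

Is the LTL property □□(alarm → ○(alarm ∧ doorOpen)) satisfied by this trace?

□(alarm → ○(alarm ∧ doorOpen)) must hold at every position from 0 onward. It fails at position 0, so □□(alarm → ○(alarm ∧ doorOpen)) is false.

Does not hold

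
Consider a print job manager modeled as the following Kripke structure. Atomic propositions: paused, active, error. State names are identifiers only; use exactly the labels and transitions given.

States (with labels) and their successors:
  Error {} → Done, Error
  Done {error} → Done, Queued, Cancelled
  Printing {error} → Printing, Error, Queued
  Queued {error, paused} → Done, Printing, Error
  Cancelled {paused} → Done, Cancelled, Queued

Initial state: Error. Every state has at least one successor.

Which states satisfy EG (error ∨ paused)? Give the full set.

{Done, Printing, Queued, Cancelled}

States satisfying error ∨ paused: {Done, Printing, Queued, Cancelled}.
States satisfying EG (error ∨ paused): {Done, Printing, Queued, Cancelled}.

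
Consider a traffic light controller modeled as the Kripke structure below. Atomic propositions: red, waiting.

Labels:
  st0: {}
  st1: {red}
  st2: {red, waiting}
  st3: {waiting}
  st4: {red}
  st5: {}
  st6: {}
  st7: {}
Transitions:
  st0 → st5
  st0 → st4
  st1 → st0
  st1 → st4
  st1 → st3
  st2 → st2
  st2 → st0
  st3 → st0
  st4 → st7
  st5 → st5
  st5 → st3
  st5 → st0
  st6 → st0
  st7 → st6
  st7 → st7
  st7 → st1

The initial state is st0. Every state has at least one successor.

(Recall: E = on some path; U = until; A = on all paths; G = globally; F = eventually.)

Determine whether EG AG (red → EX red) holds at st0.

States satisfying AG (red → EX red): ∅.
States satisfying EG AG (red → EX red): ∅.
No suitable path/successor from st0 witnesses the formula.
st0 ∉ Sat(EG AG (red → EX red)).

No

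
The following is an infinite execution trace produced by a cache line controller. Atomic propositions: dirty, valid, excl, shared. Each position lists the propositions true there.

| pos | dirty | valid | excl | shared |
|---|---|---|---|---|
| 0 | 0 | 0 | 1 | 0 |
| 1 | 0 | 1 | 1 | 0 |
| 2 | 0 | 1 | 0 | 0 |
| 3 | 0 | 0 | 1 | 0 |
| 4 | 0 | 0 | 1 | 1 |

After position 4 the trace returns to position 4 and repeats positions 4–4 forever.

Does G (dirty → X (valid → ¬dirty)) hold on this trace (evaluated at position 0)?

dirty → X (valid → ¬dirty) holds at every position 0..4, and those are all positions ever visited, so G (dirty → X (valid → ¬dirty)) holds.

Yes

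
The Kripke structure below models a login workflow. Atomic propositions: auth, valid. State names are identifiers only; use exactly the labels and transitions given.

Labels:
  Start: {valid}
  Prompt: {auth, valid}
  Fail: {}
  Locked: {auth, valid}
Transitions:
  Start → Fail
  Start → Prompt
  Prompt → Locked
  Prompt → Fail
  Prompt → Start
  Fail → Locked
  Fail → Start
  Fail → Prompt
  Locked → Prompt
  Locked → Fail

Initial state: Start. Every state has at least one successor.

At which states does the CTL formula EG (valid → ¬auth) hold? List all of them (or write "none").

{Start, Fail}

States satisfying valid → ¬auth: {Start, Fail}.
States satisfying EG (valid → ¬auth): {Start, Fail}.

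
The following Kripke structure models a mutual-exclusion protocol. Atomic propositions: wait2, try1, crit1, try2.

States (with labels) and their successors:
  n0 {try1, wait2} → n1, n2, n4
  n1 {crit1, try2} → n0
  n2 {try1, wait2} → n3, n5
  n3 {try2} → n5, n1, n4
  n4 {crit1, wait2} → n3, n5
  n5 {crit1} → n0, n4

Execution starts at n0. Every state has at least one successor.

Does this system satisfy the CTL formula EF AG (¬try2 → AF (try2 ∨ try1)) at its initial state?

States satisfying AG (¬try2 → AF (try2 ∨ try1)): ∅.
States satisfying EF AG (¬try2 → AF (try2 ∨ try1)): ∅.
No suitable path/successor from n0 witnesses the formula.
n0 ∉ Sat(EF AG (¬try2 → AF (try2 ∨ try1))).

Does not hold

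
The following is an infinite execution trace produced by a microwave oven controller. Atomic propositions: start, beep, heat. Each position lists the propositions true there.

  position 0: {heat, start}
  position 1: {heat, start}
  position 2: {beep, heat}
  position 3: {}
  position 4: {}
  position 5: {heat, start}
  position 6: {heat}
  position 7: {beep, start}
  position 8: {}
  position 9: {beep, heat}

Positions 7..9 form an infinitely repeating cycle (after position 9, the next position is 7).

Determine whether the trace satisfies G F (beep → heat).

Holds

F (beep → heat) holds at every position 0..9, and those are all positions ever visited, so G F (beep → heat) holds.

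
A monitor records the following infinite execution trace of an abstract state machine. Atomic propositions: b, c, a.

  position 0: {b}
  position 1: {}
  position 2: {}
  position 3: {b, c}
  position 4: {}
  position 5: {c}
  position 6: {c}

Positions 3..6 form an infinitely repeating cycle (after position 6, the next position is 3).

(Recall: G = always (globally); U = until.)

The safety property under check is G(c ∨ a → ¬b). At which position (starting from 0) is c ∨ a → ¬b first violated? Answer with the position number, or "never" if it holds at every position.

3

Check c ∨ a → ¬b at each position in order: 0 ✓, 1 ✓, 2 ✓.
At position 3 the labels are {b, c}, so c ∨ a → ¬b is false there. This is the first violation.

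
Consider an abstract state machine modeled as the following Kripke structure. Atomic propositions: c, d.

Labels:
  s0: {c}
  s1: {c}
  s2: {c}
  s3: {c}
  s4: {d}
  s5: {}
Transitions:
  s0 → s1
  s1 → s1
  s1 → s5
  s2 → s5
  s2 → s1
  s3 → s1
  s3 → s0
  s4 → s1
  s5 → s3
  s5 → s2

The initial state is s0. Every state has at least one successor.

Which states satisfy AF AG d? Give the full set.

States satisfying AG d: ∅.
States satisfying AF AG d: ∅.

none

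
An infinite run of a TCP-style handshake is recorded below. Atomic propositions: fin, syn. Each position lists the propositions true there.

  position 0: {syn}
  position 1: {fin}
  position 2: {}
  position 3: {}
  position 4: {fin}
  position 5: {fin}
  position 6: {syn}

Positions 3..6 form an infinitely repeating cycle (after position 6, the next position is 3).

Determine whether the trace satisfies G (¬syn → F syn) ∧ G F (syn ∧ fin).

¬syn → F syn holds at every position 0..6, and those are all positions ever visited, so G (¬syn → F syn) holds.
Positions where ¬syn holds: 1, 2, 3, 4, 5.
Check F syn at each: 1→ok, 2→ok, 3→ok, 4→ok, 5→ok.
F (syn ∧ fin) must hold at every position from 0 onward. It fails at position 0, so G F (syn ∧ fin) is false.
At position 0: G (¬syn → F syn) is true; G F (syn ∧ fin) is false; so G (¬syn → F syn) ∧ G F (syn ∧ fin) is false.

Does not hold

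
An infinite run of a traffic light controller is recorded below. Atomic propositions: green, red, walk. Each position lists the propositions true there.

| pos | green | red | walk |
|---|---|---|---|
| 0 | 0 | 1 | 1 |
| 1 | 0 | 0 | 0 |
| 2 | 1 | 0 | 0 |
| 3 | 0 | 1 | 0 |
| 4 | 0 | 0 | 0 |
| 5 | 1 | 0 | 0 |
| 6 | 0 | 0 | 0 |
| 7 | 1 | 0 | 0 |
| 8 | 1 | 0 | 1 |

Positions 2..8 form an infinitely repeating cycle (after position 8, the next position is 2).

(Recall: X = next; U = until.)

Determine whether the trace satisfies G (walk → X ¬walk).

Holds

walk → X ¬walk holds at every position 0..8, and those are all positions ever visited, so G (walk → X ¬walk) holds.
Positions where walk holds: 0, 8.
Check X ¬walk at each: 0→ok, 8→ok.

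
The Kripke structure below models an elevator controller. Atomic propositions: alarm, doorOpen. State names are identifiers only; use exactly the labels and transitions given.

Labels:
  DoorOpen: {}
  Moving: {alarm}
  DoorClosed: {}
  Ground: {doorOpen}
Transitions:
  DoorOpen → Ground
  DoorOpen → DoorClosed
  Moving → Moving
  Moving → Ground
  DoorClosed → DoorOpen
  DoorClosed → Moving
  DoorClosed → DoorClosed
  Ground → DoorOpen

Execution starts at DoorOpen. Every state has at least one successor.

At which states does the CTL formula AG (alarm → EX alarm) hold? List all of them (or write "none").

States satisfying alarm → EX alarm: {DoorOpen, Moving, DoorClosed, Ground}.
States satisfying AG (alarm → EX alarm): {DoorOpen, Moving, DoorClosed, Ground}.

{DoorOpen, Moving, DoorClosed, Ground}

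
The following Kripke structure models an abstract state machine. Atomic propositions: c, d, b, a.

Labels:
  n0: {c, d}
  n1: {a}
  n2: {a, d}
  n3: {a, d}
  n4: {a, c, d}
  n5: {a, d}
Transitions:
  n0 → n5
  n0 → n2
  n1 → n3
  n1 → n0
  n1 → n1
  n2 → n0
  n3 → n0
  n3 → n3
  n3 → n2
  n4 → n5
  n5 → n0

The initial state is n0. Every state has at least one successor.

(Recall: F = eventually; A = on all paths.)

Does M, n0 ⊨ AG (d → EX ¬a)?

Does not hold

States satisfying d → EX ¬a: {n1, n2, n3, n5}.
States satisfying AG (d → EX ¬a): ∅.
n0 is reachable from n0 and violates d → EX ¬a, so AG fails at n0.
n0 ∉ Sat(AG (d → EX ¬a)).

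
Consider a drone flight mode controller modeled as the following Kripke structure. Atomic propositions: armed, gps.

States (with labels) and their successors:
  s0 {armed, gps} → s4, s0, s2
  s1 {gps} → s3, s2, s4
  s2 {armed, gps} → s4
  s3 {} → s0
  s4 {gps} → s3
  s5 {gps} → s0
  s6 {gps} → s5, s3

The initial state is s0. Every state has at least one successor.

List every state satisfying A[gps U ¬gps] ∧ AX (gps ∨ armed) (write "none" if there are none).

{s2, s3}

States satisfying gps: {s0, s1, s2, s4, s5, s6}.
States satisfying ¬gps: {s3}.
States satisfying A[gps U ¬gps]: {s1, s2, s3, s4}.
States satisfying gps ∨ armed: {s0, s1, s2, s4, s5, s6}.
States satisfying AX (gps ∨ armed): {s0, s2, s3, s5}.
States satisfying A[gps U ¬gps] ∧ AX (gps ∨ armed): {s2, s3}.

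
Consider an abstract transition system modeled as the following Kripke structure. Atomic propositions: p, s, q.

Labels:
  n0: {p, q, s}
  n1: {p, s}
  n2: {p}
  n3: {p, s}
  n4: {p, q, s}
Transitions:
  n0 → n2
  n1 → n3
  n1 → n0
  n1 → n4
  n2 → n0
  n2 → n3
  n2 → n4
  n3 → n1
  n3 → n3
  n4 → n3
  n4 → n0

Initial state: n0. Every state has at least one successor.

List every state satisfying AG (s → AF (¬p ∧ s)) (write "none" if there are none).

none

States satisfying s → AF (¬p ∧ s): {n2}.
States satisfying AG (s → AF (¬p ∧ s)): ∅.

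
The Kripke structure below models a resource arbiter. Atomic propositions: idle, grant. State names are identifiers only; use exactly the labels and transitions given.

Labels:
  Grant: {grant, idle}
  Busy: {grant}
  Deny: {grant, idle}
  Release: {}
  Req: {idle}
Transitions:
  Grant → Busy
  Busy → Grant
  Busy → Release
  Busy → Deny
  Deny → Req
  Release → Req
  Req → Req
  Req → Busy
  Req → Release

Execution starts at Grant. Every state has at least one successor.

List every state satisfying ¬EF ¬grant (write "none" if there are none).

none

States satisfying ¬grant: {Release, Req}.
States satisfying EF ¬grant: {Grant, Busy, Deny, Release, Req}.
States satisfying ¬EF ¬grant: ∅.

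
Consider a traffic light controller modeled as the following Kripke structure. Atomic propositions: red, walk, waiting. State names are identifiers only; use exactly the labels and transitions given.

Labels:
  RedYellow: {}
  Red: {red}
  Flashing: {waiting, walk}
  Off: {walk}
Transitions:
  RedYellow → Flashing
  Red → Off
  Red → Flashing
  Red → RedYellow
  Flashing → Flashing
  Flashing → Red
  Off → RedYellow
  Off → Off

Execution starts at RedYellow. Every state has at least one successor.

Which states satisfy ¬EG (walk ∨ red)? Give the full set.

States satisfying walk ∨ red: {Red, Flashing, Off}.
States satisfying EG (walk ∨ red): {Red, Flashing, Off}.
States satisfying ¬EG (walk ∨ red): {RedYellow}.

{RedYellow}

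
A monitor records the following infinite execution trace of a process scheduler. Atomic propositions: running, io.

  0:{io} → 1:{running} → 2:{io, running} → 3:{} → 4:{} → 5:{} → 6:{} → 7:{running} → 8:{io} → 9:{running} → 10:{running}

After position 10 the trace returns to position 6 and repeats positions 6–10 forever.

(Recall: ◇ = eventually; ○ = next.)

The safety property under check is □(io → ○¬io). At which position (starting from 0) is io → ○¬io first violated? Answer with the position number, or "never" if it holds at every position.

io → ○¬io holds at every position 0..10, and those are all the positions the trace ever visits, so the invariant □(io → ○¬io) is never violated.

never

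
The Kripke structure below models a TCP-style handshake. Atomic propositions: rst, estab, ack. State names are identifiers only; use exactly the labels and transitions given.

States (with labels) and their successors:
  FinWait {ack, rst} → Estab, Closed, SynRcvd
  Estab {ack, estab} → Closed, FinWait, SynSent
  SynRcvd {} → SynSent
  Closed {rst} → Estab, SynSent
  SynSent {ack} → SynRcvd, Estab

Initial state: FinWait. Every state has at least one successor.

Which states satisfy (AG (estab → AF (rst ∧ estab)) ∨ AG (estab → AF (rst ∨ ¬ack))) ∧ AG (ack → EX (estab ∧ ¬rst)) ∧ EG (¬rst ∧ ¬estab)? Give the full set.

States satisfying estab → AF (rst ∧ estab): {FinWait, SynRcvd, Closed, SynSent}.
States satisfying AG (estab → AF (rst ∧ estab)): ∅.
States satisfying estab → AF (rst ∨ ¬ack): {FinWait, SynRcvd, Closed, SynSent}.
States satisfying AG (estab → AF (rst ∨ ¬ack)): ∅.
States satisfying ack → EX (estab ∧ ¬rst): {FinWait, SynRcvd, Closed, SynSent}.
States satisfying AG (ack → EX (estab ∧ ¬rst)): ∅.
States satisfying ¬rst ∧ ¬estab: {SynRcvd, SynSent}.
States satisfying EG (¬rst ∧ ¬estab): {SynRcvd, SynSent}.
States satisfying AG (ack → EX (estab ∧ ¬rst)) ∧ EG (¬rst ∧ ¬estab): ∅.
States satisfying (AG (estab → AF (rst ∧ estab)) ∨ AG (estab → AF (rst ∨ ¬ack))) ∧ AG (ack → EX (estab ∧ ¬rst)) ∧ EG (¬rst ∧ ¬estab): ∅.

none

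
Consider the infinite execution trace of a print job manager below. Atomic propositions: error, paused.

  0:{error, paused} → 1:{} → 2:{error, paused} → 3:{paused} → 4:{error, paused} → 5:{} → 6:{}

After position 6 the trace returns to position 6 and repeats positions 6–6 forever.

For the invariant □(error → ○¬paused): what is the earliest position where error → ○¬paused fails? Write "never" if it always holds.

2

Check error → ○¬paused at each position in order: 0 ✓, 1 ✓.
At position 2 the labels are {error, paused} and the next position 3 has {paused}, so error → ○¬paused is false there. This is the first violation.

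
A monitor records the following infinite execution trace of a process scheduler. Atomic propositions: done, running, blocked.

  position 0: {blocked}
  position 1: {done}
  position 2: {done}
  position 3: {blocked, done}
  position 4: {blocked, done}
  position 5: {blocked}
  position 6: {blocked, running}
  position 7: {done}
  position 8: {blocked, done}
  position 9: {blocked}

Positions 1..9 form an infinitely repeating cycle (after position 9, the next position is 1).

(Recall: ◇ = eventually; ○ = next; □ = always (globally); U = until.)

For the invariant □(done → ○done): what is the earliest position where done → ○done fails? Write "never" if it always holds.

4

Check done → ○done at each position in order: 0 ✓, 1 ✓, 2 ✓, 3 ✓.
At position 4 the labels are {blocked, done} and the next position 5 has {blocked}, so done → ○done is false there. This is the first violation.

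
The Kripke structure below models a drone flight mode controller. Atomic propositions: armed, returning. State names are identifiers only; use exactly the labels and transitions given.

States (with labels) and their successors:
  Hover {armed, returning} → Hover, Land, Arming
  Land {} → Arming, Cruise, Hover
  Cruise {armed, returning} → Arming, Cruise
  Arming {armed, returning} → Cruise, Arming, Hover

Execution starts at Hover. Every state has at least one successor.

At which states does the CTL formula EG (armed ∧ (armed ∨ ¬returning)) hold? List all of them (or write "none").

{Hover, Cruise, Arming}

States satisfying armed ∧ (armed ∨ ¬returning): {Hover, Cruise, Arming}.
States satisfying EG (armed ∧ (armed ∨ ¬returning)): {Hover, Cruise, Arming}.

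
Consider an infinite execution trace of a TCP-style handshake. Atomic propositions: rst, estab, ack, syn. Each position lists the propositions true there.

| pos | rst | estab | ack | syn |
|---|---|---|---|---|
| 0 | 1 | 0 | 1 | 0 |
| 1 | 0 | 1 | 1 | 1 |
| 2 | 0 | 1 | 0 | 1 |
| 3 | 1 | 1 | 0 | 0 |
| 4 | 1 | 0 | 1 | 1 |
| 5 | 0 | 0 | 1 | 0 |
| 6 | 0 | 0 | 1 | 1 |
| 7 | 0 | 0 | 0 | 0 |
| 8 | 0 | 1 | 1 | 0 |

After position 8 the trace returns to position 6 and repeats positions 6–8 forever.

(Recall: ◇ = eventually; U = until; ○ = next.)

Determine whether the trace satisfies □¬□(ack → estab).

¬□(ack → estab) holds at every position 0..8, and those are all positions ever visited, so □¬□(ack → estab) holds.

Satisfied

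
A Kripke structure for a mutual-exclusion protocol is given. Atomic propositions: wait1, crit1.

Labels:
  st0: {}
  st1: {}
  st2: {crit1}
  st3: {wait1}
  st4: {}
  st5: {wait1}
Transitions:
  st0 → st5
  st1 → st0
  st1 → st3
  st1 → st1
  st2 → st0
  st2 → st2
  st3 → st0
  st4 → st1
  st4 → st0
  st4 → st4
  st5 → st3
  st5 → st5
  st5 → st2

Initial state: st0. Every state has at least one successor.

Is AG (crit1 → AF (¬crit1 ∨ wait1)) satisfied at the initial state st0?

Violated

States satisfying crit1 → AF (¬crit1 ∨ wait1): {st0, st1, st3, st4, st5}.
States satisfying AG (crit1 → AF (¬crit1 ∨ wait1)): ∅.
st2 is reachable from st0 and violates crit1 → AF (¬crit1 ∨ wait1), so AG fails at st0.
st0 ∉ Sat(AG (crit1 → AF (¬crit1 ∨ wait1))).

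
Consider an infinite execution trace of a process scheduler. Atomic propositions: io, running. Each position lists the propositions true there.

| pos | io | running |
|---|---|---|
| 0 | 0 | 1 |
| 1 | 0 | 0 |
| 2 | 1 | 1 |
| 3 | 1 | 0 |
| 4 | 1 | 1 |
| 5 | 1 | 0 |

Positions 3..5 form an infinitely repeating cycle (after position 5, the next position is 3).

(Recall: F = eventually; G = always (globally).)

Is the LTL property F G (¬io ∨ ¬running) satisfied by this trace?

No

G (¬io ∨ ¬running) is false at every position 0..5, so it never becomes true and F G (¬io ∨ ¬running) fails.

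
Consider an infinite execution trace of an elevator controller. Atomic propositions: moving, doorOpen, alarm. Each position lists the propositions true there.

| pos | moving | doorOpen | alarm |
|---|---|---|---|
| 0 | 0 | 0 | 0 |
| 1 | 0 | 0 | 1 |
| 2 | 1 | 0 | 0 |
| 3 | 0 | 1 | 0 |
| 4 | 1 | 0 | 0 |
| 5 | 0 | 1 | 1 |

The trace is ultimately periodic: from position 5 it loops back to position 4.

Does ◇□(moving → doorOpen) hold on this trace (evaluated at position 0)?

Violated

□(moving → doorOpen) is false at every position 0..5, so it never becomes true and ◇□(moving → doorOpen) fails.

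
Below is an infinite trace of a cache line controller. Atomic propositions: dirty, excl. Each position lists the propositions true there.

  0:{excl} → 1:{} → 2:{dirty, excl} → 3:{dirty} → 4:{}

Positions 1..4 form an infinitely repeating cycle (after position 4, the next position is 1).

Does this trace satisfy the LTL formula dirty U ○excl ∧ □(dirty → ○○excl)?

Walking from position 0: at position 0, ○excl has not yet held and dirty fails, so dirty U ○excl is false.
dirty → ○○excl must hold at every position from 0 onward. It fails at position 2, so □(dirty → ○○excl) is false.
Positions where dirty holds: 2, 3.
Check ○○excl at each: 2→fails, 3→fails.
At position 0: dirty U ○excl is false; □(dirty → ○○excl) is false; so dirty U ○excl ∧ □(dirty → ○○excl) is false.

Violated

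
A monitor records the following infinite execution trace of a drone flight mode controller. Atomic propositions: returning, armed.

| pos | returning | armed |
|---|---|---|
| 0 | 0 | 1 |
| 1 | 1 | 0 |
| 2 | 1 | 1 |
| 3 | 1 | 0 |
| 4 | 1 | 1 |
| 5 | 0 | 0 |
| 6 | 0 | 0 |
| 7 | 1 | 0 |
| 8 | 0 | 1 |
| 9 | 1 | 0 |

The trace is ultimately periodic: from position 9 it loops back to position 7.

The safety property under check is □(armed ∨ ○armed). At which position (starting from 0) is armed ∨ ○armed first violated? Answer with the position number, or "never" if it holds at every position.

5

Check armed ∨ ○armed at each position in order: 0 ✓, 1 ✓, 2 ✓, 3 ✓, 4 ✓.
At position 5 the labels are {} and the next position 6 has {}, so armed ∨ ○armed is false there. This is the first violation.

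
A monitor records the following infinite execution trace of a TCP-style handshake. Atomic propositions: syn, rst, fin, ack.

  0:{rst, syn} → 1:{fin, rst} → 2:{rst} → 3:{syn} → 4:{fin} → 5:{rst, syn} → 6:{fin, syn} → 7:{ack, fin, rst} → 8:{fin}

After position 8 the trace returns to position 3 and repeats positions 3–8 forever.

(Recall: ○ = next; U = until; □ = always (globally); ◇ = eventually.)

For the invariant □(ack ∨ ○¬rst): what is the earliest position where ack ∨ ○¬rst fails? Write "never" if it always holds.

0

At position 0 the labels are {rst, syn} and the next position 1 has {fin, rst}, so ack ∨ ○¬rst is false there. This is the first violation.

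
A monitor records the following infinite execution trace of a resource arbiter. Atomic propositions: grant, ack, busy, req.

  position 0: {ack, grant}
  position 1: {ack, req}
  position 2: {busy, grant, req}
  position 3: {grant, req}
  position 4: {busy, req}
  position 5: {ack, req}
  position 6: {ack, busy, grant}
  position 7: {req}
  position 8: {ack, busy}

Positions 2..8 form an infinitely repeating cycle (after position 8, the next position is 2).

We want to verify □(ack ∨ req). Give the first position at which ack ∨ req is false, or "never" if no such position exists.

never

ack ∨ req holds at every position 0..8, and those are all the positions the trace ever visits, so the invariant □(ack ∨ req) is never violated.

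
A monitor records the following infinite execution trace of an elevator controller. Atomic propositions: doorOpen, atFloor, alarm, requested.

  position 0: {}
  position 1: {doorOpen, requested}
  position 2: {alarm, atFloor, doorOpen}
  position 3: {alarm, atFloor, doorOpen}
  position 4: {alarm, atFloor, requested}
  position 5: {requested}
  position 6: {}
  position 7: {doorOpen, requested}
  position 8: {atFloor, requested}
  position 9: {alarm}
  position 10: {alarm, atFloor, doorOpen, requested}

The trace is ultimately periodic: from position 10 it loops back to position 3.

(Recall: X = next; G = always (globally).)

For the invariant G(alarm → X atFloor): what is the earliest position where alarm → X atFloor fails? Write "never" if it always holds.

4

Check alarm → X atFloor at each position in order: 0 ✓, 1 ✓, 2 ✓, 3 ✓.
At position 4 the labels are {alarm, atFloor, requested} and the next position 5 has {requested}, so alarm → X atFloor is false there. This is the first violation.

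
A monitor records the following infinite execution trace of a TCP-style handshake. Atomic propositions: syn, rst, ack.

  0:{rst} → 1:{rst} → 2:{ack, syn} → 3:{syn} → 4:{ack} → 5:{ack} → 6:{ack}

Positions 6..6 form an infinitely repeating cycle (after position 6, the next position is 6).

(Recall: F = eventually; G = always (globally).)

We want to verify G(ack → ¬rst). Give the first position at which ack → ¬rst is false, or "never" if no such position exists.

ack → ¬rst holds at every position 0..6, and those are all the positions the trace ever visits, so the invariant G(ack → ¬rst) is never violated.

never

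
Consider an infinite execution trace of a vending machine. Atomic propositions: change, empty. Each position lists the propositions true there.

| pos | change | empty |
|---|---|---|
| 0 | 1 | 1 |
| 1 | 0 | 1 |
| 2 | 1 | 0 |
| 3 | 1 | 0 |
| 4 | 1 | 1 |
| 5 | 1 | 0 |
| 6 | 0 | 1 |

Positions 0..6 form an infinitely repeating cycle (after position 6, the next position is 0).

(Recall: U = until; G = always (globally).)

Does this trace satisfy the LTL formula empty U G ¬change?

Violated

Walking from position 0: at position 2, G ¬change has not yet held and empty fails, so empty U G ¬change is false.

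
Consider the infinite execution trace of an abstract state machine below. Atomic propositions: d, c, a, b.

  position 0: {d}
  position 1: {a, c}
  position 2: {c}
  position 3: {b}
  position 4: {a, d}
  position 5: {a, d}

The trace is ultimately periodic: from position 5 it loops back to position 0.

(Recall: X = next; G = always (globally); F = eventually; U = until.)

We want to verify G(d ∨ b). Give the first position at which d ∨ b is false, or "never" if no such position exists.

Check d ∨ b at each position in order: 0 ✓.
At position 1 the labels are {a, c}, so d ∨ b is false there. This is the first violation.

1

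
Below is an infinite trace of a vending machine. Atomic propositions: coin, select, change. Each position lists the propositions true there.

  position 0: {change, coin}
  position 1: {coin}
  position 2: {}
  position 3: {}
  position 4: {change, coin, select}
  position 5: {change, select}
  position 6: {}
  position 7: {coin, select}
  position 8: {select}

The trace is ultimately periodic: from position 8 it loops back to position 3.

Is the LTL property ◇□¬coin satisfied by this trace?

Does not hold

□¬coin is false at every position 0..8, so it never becomes true and ◇□¬coin fails.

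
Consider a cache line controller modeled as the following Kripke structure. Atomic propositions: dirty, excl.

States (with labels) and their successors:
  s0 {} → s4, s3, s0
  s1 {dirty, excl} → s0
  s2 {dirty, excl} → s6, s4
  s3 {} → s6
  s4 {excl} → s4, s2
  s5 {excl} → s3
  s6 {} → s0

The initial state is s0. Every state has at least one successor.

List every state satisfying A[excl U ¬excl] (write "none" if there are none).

{s0, s1, s3, s5, s6}

States satisfying excl: {s1, s2, s4, s5}.
States satisfying ¬excl: {s0, s3, s6}.
States satisfying A[excl U ¬excl]: {s0, s1, s3, s5, s6}.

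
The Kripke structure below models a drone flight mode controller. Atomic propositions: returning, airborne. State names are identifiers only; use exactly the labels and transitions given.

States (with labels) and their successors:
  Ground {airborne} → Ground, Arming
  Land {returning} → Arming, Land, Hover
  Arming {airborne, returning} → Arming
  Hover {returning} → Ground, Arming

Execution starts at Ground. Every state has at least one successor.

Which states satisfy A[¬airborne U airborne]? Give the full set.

States satisfying ¬airborne: {Land, Hover}.
States satisfying airborne: {Ground, Arming}.
States satisfying A[¬airborne U airborne]: {Ground, Arming, Hover}.

{Ground, Arming, Hover}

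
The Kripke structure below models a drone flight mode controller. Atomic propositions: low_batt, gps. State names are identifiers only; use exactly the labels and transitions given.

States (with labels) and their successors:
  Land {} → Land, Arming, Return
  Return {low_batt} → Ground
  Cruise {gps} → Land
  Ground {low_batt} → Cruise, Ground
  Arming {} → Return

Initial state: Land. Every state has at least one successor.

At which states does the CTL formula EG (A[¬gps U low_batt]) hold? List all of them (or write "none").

States satisfying A[¬gps U low_batt]: {Return, Ground, Arming}.
States satisfying EG (A[¬gps U low_batt]): {Return, Ground, Arming}.

{Return, Ground, Arming}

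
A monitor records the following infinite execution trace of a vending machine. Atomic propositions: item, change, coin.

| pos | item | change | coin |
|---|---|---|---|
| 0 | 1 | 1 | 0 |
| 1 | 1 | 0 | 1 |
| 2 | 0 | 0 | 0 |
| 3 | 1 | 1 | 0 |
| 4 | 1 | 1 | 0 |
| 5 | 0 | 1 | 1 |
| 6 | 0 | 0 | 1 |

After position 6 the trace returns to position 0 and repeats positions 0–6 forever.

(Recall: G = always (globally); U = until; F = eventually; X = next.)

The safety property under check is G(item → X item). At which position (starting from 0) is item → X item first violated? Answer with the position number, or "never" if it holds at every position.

1

Check item → X item at each position in order: 0 ✓.
At position 1 the labels are {coin, item} and the next position 2 has {}, so item → X item is false there. This is the first violation.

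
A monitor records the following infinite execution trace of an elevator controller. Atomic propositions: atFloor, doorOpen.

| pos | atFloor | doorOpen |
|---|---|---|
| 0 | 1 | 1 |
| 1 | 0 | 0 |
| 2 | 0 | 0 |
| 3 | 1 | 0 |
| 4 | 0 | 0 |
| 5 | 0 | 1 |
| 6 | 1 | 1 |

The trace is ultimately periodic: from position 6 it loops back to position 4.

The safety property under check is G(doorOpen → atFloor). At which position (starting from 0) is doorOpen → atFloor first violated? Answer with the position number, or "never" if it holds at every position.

5

Check doorOpen → atFloor at each position in order: 0 ✓, 1 ✓, 2 ✓, 3 ✓, 4 ✓.
At position 5 the labels are {doorOpen}, so doorOpen → atFloor is false there. This is the first violation.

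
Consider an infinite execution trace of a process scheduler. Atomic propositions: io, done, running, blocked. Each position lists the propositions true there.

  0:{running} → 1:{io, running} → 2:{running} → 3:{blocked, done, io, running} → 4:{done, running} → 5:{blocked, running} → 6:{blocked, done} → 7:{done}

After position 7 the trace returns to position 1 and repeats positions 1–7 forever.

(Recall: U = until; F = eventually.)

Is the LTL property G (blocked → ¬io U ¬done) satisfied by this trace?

blocked → ¬io U ¬done must hold at every position from 0 onward. It fails at position 3, so G (blocked → ¬io U ¬done) is false.
Positions where blocked holds: 3, 5, 6.
Check ¬io U ¬done at each: 3→fails, 5→ok, 6→ok.

Does not hold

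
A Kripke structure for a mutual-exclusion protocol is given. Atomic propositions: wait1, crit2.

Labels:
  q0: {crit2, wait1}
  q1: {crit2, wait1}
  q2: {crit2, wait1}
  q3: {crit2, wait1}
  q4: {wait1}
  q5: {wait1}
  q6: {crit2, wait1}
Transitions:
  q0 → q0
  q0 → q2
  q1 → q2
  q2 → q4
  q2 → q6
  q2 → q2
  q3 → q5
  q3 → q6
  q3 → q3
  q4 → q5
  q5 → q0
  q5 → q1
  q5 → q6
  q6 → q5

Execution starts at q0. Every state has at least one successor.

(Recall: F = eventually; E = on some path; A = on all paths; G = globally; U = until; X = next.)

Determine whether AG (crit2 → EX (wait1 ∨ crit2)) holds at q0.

Holds

States satisfying crit2 → EX (wait1 ∨ crit2): {q0, q1, q2, q3, q4, q5, q6}.
States satisfying AG (crit2 → EX (wait1 ∨ crit2)): {q0, q1, q2, q3, q4, q5, q6}.
Every state reachable from q0 satisfies crit2 → EX (wait1 ∨ crit2).
q0 ∈ Sat(AG (crit2 → EX (wait1 ∨ crit2))).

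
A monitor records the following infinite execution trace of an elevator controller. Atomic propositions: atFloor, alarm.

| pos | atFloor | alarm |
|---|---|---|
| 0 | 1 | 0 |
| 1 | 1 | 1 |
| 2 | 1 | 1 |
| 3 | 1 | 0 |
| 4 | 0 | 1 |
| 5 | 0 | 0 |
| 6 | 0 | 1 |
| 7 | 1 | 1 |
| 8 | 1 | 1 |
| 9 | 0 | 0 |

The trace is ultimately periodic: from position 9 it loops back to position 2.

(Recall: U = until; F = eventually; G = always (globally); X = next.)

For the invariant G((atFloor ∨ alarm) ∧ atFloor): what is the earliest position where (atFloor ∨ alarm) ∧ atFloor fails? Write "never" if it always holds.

Check (atFloor ∨ alarm) ∧ atFloor at each position in order: 0 ✓, 1 ✓, 2 ✓, 3 ✓.
At position 4 the labels are {alarm}, so (atFloor ∨ alarm) ∧ atFloor is false there. This is the first violation.

4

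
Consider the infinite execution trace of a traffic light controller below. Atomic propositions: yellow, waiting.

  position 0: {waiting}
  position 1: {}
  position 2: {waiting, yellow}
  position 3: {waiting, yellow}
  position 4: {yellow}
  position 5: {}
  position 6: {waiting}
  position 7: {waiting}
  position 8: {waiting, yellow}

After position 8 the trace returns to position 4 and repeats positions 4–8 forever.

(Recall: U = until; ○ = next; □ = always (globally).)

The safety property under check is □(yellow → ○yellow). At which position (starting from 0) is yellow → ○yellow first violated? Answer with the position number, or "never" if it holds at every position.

Check yellow → ○yellow at each position in order: 0 ✓, 1 ✓, 2 ✓, 3 ✓.
At position 4 the labels are {yellow} and the next position 5 has {}, so yellow → ○yellow is false there. This is the first violation.

4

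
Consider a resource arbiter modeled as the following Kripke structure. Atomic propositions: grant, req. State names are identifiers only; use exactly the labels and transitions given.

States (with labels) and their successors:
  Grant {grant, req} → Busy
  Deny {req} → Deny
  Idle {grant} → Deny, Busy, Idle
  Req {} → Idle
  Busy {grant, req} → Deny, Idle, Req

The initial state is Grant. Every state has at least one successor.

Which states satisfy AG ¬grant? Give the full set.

States satisfying ¬grant: {Deny, Req}.
States satisfying AG ¬grant: {Deny}.

{Deny}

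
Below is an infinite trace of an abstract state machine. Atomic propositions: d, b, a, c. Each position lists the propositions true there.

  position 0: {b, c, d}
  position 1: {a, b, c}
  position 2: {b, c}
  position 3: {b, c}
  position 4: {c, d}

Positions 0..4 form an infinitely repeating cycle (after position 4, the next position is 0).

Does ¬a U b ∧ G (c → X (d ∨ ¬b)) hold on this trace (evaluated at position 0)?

Violated

Walking from position 0: b first holds at position 0, and ¬a holds at every earlier position along the way, so ¬a U b holds.
c → X (d ∨ ¬b) must hold at every position from 0 onward. It fails at position 0, so G (c → X (d ∨ ¬b)) is false.
Positions where c holds: 0, 1, 2, 3, 4.
Check X (d ∨ ¬b) at each: 0→fails, 1→fails, 2→fails, 3→ok, 4→ok.
At position 0: ¬a U b is true; G (c → X (d ∨ ¬b)) is false; so ¬a U b ∧ G (c → X (d ∨ ¬b)) is false.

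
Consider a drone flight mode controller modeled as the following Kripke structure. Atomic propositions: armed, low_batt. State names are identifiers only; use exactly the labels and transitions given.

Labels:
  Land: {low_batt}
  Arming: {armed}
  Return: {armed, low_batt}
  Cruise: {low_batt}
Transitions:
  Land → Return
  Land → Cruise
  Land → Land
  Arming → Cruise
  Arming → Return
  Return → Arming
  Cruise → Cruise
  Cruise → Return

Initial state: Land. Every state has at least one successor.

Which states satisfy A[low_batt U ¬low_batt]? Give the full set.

States satisfying low_batt: {Land, Return, Cruise}.
States satisfying ¬low_batt: {Arming}.
States satisfying A[low_batt U ¬low_batt]: {Arming, Return}.

{Arming, Return}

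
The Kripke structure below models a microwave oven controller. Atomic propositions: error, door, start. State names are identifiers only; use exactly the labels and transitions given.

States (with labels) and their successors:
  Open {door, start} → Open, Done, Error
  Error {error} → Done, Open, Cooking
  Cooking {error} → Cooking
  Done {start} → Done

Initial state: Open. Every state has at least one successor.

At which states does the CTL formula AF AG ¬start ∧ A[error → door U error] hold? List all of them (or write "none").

States satisfying AG ¬start: {Cooking}.
States satisfying AF AG ¬start: {Cooking}.
States satisfying error → door: {Open, Done}.
States satisfying error: {Error, Cooking}.
States satisfying A[error → door U error]: {Error, Cooking}.
States satisfying AF AG ¬start ∧ A[error → door U error]: {Cooking}.

{Cooking}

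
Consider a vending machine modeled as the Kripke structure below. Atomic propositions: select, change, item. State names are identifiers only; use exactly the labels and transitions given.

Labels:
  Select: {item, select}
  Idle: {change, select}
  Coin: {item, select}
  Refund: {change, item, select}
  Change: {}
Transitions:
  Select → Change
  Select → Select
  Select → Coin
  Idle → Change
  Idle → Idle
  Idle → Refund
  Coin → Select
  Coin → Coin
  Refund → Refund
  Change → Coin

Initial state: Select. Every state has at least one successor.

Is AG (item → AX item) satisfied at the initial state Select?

No

States satisfying item → AX item: {Idle, Coin, Refund, Change}.
States satisfying AG (item → AX item): {Refund}.
Select is reachable from Select and violates item → AX item, so AG fails at Select.
Select ∉ Sat(AG (item → AX item)).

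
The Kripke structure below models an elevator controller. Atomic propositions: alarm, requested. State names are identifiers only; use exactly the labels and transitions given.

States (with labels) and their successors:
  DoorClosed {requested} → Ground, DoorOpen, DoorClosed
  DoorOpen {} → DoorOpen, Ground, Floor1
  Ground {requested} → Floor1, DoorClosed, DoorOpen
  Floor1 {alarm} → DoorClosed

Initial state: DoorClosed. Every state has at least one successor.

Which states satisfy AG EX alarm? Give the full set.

States satisfying EX alarm: {DoorOpen, Ground}.
States satisfying AG EX alarm: ∅.

none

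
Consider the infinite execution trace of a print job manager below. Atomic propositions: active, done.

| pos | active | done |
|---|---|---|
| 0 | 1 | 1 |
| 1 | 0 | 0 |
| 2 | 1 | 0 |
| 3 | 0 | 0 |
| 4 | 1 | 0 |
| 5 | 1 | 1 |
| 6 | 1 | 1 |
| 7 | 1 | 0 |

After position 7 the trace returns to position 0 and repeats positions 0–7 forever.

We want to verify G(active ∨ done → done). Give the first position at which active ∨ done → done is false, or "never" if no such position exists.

Check active ∨ done → done at each position in order: 0 ✓, 1 ✓.
At position 2 the labels are {active}, so active ∨ done → done is false there. This is the first violation.

2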